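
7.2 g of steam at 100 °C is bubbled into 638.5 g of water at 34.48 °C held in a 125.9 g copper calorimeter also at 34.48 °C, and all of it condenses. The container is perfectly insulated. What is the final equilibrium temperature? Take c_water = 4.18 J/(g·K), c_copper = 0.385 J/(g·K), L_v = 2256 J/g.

T_f ≈ 41.1 °C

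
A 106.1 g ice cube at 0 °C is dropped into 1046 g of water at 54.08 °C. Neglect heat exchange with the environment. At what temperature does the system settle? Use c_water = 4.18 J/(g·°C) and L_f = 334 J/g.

Heat gained plus heat lost sum to zero:
fusion: m_ice L_f = 106.1×334 = 35437; warm the meltwater: 443.5 T; water: 4372.3(T − 54.08)
4815.8 T = 236453 − 35437 = 201016
T ≈ 41.74 °C — above 0 °C, consistent with complete melting.

T_f ≈ 41.7 °C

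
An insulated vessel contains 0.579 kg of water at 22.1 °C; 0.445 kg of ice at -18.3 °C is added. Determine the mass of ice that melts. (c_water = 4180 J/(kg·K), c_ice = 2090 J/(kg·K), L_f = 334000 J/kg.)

Cooling the water to 0 °C releases 0.579·4180·22.1 = 53487 J.
Warming the ice to 0 °C takes 0.445·2090·18.3 = 17020 J, leaving 36467 J for melting.
Melting all 0.445 kg of ice would need 0.445·334000 = 148630 J.
Since 36467 < 148630 J, not all the ice melts; equilibrium is at 0 °C.
Mass melted = 36467/334000 ≈ 0.1092 kg.

m_melted ≈ 0.109 kg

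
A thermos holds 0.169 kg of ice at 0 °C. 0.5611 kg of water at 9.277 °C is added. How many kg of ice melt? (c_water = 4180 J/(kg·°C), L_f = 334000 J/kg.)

m_melted ≈ 0.0651 kg

Heat available from the water dropping to 0 °C: 0.5611×4180×9.277 = 21758 J.
To melt every bit of ice: 0.169×334000 = 56446 J.
Since 21758 < 56446 J, not all the ice melts; equilibrium is at 0 °C.
m_melted×334000 = 21758  ⇒  m_melted ≈ 0.06514 kg.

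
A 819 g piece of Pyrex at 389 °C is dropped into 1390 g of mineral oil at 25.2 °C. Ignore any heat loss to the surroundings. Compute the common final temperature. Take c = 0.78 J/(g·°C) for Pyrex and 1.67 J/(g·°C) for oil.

T_f ≈ 103.7 °C

Energy conservation, ΣQ = 0:
819×0.78×(T − 389) + 1390×1.67×(T − 25.2) = 0
638.82(T − 389) + 2321.3(T − 25.2) = 0
(638.82 + 2321.3) T = 638.82×389 + 2321.3×25.2
T ≈ 103.71 °C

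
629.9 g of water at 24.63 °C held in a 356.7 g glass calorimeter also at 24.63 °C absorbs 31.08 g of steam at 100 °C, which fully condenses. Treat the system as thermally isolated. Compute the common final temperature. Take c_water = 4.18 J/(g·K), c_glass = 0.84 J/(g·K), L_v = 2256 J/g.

Energy conservation, ΣQ = 0:
condense steam: −31.08·2256 = −70116
  condensed water 100 °C→T: 129.91(T − 100)
  original water: 2633(T − 24.63)
  cup: 299.63(T − 24.63)
3062.5 T = 70116 + 12991 + 72230 = 155338
T ≈ 50.72 °C — below 100 °C, confirming all the steam condensed.

T_f ≈ 50.7 °C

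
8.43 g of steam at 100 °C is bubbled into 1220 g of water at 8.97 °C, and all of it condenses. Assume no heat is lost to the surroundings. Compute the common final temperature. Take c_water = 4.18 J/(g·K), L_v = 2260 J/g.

T_f ≈ 13.3 °C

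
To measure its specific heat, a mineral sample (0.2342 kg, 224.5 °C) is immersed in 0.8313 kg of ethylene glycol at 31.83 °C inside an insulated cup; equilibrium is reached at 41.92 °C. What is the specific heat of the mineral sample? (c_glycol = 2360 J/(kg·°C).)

c ≈ 463 J/(kg·°C)

Conservation of energy gives ΣQ = 0:
0.2342×c×(41.92 − 224.5) + 0.8313×2360×(41.92 − 31.83) = 0
-42.76 c = -19795
c = -19795/-42.76 ≈ 462.9 J/(kg·°C)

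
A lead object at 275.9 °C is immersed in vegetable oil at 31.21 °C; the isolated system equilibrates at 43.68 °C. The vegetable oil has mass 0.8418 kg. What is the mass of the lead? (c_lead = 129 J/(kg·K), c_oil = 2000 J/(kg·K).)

m ≈ 0.701 kg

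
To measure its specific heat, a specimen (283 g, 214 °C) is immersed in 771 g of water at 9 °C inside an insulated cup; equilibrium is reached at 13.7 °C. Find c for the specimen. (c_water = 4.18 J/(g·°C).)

c ≈ 0.267 J/(g·°C)

Heat lost by the specimen = heat gained by the water:
283×c×(214 − 13.7) = 771×4.18×(13.7 − 9)
56685 c = 15147  ⇒  c ≈ 0.2672 J/(g·°C)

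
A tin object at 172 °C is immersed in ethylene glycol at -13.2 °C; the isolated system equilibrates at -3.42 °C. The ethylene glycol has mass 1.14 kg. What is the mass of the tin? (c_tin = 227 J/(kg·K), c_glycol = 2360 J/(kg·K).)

m ≈ 0.661 kg

Heat gained plus heat lost sum to zero:
m·227·(-3.42 − 172) + 1.14·2360·(-3.42 − (-13.2)) = 0
-39820 m = -26312
m = -26312/-39820 ≈ 0.6608 kg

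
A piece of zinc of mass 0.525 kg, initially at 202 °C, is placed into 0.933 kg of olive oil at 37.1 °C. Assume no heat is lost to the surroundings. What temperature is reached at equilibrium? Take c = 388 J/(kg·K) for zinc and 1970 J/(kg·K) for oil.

|Q_zinc| = |Q_oil|:
0.525*388*(202 − T) = 0.933*1970*(T − 37.1)
203.7(202 − T) = 1838(T − 37.1)
2041.7 T = 109338  ⇒  T ≈ 53.55 °C

T_f ≈ 53.6 °C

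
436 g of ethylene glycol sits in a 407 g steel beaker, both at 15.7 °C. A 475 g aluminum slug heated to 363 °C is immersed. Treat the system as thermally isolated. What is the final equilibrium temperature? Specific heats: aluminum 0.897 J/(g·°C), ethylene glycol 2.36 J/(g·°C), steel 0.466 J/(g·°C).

T_f ≈ 105.7 °C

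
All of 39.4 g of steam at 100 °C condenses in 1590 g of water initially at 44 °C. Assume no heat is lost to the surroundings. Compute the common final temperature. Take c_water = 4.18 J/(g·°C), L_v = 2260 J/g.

T_f ≈ 58.4 °C

Net heat exchanged in the isolated system is zero:
steam→water at 100 °C releases m L_v = 39.4×2260 = 89044
  condensate cools 100→T: 39.4×4.18×(T − 100) = 164.69(T − 100)
  water warms: 1590×4.18×(T − 44) = 6646.2(T − 44)
6810.9 T = 89044 + 16469 + 292433 = 397946
T ≈ 58.43 °C (< 100 °C, so full condensation is consistent).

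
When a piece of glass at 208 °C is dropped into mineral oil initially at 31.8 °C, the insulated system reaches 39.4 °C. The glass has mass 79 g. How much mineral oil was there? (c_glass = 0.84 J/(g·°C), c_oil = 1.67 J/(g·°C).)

|Q_glass| = |Q_oil|:
79·0.84·(208 − 39.4) = m·1.67·(39.4 − 31.8)
12.69 m = 11188  ⇒  m ≈ 881.5 g

m ≈ 882 g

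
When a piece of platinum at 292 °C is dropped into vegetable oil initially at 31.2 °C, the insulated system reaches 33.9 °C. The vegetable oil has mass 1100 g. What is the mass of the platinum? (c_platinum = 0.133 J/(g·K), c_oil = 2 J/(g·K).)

m ≈ 173 g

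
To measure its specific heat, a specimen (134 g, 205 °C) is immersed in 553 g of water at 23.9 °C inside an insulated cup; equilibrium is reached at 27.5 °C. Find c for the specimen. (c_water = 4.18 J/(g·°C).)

c ≈ 0.35 J/(g·°C)

m_s c (T_s − T_f) = m_water c_water (T_f − T_0):
134×c×(205 − 27.5) = 553×4.18×(27.5 − 23.9)
23785 c = 8321.5  ⇒  c ≈ 0.3499 J/(g·°C)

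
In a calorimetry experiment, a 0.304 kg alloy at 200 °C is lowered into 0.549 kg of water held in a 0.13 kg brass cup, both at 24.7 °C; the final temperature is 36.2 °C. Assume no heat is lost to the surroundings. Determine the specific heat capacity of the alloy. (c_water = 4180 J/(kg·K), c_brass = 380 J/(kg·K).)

c ≈ 541 J/(kg·K)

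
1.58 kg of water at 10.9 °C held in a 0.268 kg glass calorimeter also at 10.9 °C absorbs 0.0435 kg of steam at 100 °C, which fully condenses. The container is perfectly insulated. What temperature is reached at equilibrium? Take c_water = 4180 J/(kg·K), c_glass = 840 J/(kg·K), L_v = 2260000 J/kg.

T_f ≈ 27.2 °C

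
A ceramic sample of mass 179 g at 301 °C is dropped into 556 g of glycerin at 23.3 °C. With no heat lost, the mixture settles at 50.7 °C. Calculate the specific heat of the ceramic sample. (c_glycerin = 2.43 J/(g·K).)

c ≈ 0.826 J/(g·K)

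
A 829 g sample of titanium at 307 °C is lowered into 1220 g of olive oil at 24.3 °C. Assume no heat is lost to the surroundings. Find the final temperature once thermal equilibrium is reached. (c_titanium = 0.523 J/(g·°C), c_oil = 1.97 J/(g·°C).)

Net heat exchanged in the isolated system is zero:
829×0.523×(T − 307) + 1220×1.97×(T − 24.3) = 0
(433.57 + 2403.4) T = 433.57×307 + 2403.4×24.3
T = 191508/2837 ≈ 67.50 °C

T_f ≈ 67.5 °C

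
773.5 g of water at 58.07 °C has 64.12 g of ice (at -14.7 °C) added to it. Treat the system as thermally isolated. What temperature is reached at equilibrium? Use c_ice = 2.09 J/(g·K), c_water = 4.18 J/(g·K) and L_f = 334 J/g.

Net heat exchanged in the isolated system is zero:
ice -14.7→0 °C: 64.12·2.09·14.7 = 1970; fusion: m_ice L_f = 64.12·334 = 21416; warm the meltwater: 268.02 T; water: 3233.2(T − 58.07)
3501.3 T = 187754 − 23386 = 164368
T ≈ 46.95 °C. Since T > 0 °C, the all-ice-melts assumption holds.

T_f ≈ 46.9 °C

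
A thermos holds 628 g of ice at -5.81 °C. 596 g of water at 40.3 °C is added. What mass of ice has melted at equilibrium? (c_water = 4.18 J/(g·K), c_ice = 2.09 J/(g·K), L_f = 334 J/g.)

m_melted ≈ 278 g

Water can give up m c ΔT = 596·4.18·40.3 = 100399 J before reaching 0 °C.
Of that, 628·2.09·5.81 = 7625.7 J goes to bring the ice to 0 °C, leaving 92773 J.
Fully melting the ice requires m_ice L_f = 628·334 = 209752 J.
92773 J < 209752 J, so only part of the ice melts and the system sits at 0 °C.
m_melt = 92773 / L_f = 277.8 g.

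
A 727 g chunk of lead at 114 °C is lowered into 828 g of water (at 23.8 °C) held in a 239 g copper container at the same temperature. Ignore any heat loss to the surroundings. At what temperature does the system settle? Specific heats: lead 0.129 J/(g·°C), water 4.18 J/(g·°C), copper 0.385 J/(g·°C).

T_f ≈ 26.1 °C

Taking heat into each body as positive, Σ m c ΔT = 0:
727×0.129×(T − 114) + 828×4.18×(T − 23.8) + 239×0.385×(T − 23.8) = 0
93.78(T − 114) + 3461(T − 23.8) + 92.02(T − 23.8) = 0
3646.8 T = 95254
T = 95254/3646.8 ≈ 26.12 °C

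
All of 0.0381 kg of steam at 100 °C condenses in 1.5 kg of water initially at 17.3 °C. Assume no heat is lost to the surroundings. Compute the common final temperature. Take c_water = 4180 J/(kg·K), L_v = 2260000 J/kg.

T_f ≈ 32.7 °C

Energy conservation, ΣQ = 0:
latent heat released on condensation: 0.0381·2260000 = 86106
  condensed water 100 °C→T: 159.26(T − 100)
  original water: 6270(T − 17.3)
6429.3 T = 86106 + 15926 + 108471 = 210503
T ≈ 32.74 °C — below 100 °C, confirming all the steam condensed.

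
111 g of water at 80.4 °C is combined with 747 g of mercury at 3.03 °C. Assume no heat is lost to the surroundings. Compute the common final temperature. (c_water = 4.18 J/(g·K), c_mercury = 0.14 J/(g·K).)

T_f ≈ 66.2 °C

Setting the total heat transfer to zero:
111*4.18*(T − 80.4) + 747*0.14*(T − 3.03) = 0
463.98(T − 80.4) + 104.58(T − 3.03) = 0
(463.98 + 104.58) T = 463.98*80.4 + 104.58*3.03
T ≈ 66.17 °C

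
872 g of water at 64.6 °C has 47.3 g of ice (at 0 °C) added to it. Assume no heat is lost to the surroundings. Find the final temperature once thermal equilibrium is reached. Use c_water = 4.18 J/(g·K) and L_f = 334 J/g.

T_f ≈ 57.2 °C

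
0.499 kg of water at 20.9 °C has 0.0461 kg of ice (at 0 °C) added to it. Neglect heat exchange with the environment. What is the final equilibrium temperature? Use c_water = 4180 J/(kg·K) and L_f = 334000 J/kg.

T_f ≈ 12.4 °C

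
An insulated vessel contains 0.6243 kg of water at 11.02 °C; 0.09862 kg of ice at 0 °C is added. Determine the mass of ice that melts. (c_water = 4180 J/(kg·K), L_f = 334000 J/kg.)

Heat available from the water dropping to 0 °C: 0.6243×4180×11.02 = 28758 J.
Melting all 0.09862 kg of ice would need 0.09862×334000 = 32939 J.
Since 28758 < 32939 J, not all the ice melts; equilibrium is at 0 °C.
m_melt = 28758 / L_f = 0.0861 kg.

m_melted ≈ 0.0861 kg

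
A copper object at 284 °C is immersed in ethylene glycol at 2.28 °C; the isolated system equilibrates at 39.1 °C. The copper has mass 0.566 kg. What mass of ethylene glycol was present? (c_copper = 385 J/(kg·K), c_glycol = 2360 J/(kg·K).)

m ≈ 0.614 kg

Heat lost by the copper = heat gained by the glycol:
0.566×385×(284 − 39.1) = m×2360×(39.1 − 2.28)
86895 m = 53366  ⇒  m ≈ 0.6141 kg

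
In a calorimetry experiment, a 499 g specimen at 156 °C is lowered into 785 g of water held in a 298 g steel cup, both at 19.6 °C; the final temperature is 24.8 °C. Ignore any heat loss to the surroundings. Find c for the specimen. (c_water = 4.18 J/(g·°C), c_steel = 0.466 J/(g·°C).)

c ≈ 0.272 J/(g·°C)

Heat gained plus heat lost sum to zero:
499×c×(24.8 − 156) + 785×4.18×(24.8 − 19.6) + 298×0.466×(24.8 − 19.6) = 0
-65469 c = -17785
c = -17785/-65469 ≈ 0.2717 J/(g·°C)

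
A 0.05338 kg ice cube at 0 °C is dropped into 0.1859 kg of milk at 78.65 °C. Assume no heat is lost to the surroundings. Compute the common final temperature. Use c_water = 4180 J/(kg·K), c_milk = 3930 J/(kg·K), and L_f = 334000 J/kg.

T_f ≈ 41.6 °C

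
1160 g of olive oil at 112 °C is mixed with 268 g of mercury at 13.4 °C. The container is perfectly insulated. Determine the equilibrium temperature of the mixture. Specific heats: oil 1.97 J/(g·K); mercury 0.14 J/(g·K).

T_f ≈ 110.4 °C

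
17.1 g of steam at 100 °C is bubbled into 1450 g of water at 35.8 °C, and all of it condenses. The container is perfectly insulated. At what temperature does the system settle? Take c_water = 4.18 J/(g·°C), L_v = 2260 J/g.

T_f ≈ 42.9 °C

Energy balance with sensible and latent terms:
condense steam: −17.1×2260 = −38646
  condensate cools 100→T: 17.1×4.18×(T − 100) = 71.48(T − 100)
  original water: 6061(T − 35.8)
6132.5 T = 38646 + 7147.8 + 216984 = 262778
T ≈ 42.85 °C, under the boiling point, so the assumption holds.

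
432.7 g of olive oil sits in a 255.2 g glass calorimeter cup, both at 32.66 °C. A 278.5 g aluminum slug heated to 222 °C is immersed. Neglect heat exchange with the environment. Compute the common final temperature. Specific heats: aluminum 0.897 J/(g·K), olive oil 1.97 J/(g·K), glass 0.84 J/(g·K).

Net heat exchanged in the isolated system is zero:
278.5*0.897*(T − 222) + 432.7*1.97*(T − 32.66) + 255.2*0.84*(T − 32.66) = 0
249.81(T − 222) + 852.42(T − 32.66) + 214.37(T − 32.66) = 0
(249.81 + 852.42 + 214.37) T = 249.81*222 + 852.42*32.66 + 214.37*32.66
T ≈ 68.59 °C

T_f ≈ 68.6 °C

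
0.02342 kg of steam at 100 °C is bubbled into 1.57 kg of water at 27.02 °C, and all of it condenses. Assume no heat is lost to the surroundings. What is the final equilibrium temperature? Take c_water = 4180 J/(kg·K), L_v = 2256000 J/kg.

T_f ≈ 36.0 °C

Energy conservation, ΣQ = 0:
condense steam: −0.02342×2256000 = −52836; condensate cools 100→T: 0.02342×4180×(T − 100) = 97.9(T − 100); water warms: 1.57×4180×(T − 27.02) = 6562.6(T − 27.02)
6660.5 T = 52836 + 9789.6 + 177321 = 239947
T ≈ 36.03 °C — below 100 °C, confirming all the steam condensed.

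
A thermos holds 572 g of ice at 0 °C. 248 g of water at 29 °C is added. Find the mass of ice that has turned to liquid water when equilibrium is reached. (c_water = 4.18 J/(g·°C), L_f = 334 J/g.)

m_melted ≈ 90 g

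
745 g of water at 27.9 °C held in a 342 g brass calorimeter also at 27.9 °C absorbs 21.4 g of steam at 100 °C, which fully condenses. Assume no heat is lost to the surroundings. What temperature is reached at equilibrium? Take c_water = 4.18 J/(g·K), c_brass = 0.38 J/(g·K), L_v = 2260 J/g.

T_f ≈ 44.3 °C

Energy conservation, ΣQ = 0:
latent heat released on condensation: 21.4·2260 = 48364; condensate cools 100→T: 21.4·4.18·(T − 100) = 89.45(T − 100); original water: 3114.1(T − 27.9); brass cup: 342·0.38·(T − 27.9) = 129.96(T − 27.9)
3333.5 T = 48364 + 8945.2 + 90509 = 147818
T ≈ 44.34 °C (< 100 °C, so full condensation is consistent).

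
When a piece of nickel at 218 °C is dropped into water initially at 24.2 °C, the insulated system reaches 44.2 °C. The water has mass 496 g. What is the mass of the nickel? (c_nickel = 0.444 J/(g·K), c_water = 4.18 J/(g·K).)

m ≈ 537 g

Energy conservation, ΣQ = 0:
m·0.444·(44.2 − 218) + 496·4.18·(44.2 − 24.2) = 0
-77.17 m = -41466
m = -41466/-77.17 ≈ 537.3 g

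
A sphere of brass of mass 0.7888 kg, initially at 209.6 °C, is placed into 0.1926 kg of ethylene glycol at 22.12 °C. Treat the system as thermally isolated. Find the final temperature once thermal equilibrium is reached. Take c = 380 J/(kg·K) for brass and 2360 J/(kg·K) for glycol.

T_f ≈ 96.6 °C

Energy conservation, ΣQ = 0:
0.7888×380×(T − 209.6) + 0.1926×2360×(T − 22.12) = 0
299.74(T − 209.6) + 454.54(T − 22.12) = 0
(299.74 + 454.54) T = 299.74×209.6 + 454.54×22.12
T = 72881 / 754.28 = 96.6 °C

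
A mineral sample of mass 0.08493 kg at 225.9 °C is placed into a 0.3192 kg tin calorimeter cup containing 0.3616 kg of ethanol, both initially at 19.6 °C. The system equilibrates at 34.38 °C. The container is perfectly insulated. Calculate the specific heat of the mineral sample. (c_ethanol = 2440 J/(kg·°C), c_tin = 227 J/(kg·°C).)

Setting the total heat transfer to zero:
0.08493×c×(34.38 − 225.9) + 0.3616×2440×(34.38 − 19.6) + 0.3192×227×(34.38 − 19.6) = 0
-16.27 c = -14111
c = -14111/-16.27 ≈ 867.5 J/(kg·°C)

c ≈ 868 J/(kg·°C)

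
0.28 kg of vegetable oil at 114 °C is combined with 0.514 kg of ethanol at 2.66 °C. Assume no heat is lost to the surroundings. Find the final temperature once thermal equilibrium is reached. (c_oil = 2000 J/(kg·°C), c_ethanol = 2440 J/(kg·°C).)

T_f ≈ 37.0 °C

Energy conservation, ΣQ = 0:
0.28*2000*(T − 114) + 0.514*2440*(T − 2.66) = 0
1814.2 T = 67176
T = 67176 / 1814.2 = 37 °C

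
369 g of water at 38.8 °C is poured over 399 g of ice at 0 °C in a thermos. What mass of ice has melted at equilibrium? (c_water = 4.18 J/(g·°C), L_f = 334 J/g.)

m_melted ≈ 179 g

Heat available from the water dropping to 0 °C: 369×4.18×38.8 = 59846 J.
Melting all 399 g of ice would need 399×334 = 133266 J.
59846 J < 133266 J, so only part of the ice melts and the system sits at 0 °C.
Mass melted = 59846/334 ≈ 179.2 g.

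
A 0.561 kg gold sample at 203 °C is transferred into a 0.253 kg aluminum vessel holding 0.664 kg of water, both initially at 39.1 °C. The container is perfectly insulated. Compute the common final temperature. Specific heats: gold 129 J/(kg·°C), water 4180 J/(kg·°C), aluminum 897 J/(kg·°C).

T_f ≈ 43.0 °C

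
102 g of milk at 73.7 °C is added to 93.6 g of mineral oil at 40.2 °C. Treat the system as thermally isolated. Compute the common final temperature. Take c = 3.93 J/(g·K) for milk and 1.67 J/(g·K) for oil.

T_f ≈ 64.3 °C

Heat lost by the milk equals heat gained by the oil:
102*3.93*(73.7 − T) = 93.6*1.67*(T − 40.2)
400.86(73.7 − T) = 156.31(T − 40.2)
557.17 T = 35827  ⇒  T ≈ 64.30 °C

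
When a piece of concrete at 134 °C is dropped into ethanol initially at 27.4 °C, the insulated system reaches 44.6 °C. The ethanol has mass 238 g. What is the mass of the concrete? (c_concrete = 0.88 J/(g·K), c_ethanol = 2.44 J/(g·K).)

m ≈ 127 g

|Q_concrete| = |Q_ethanol|:
m×0.88×(134 − 44.6) = 238×2.44×(44.6 − 27.4)
78.67 m = 9988.4  ⇒  m ≈ 127 g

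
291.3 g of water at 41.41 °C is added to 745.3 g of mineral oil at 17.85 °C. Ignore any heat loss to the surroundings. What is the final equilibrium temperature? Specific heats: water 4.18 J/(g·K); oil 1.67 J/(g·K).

Taking heat into each body as positive, Σ m c ΔT = 0:
291.3×4.18×(T − 41.41) + 745.3×1.67×(T − 17.85) = 0
1217.6(T − 41.41) + 1244.7(T − 17.85) = 0
2462.3 T = 72639
T = 72639 / 2462.3 = 29.5 °C

T_f ≈ 29.5 °C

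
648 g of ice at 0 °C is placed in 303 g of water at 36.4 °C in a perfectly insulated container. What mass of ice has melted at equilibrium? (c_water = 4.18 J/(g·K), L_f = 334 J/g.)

m_melted ≈ 138 g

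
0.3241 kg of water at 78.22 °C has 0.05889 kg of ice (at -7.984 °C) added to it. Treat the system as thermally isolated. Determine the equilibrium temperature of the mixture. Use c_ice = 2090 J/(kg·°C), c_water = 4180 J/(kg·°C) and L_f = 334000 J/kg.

Net heat exchanged in the isolated system is zero:
warm ice to 0 °C: 0.05889·2090·(0 − (-7.984)) = 982.67; fusion: m_ice L_f = 0.05889·334000 = 19669; meltwater 0→T: 0.05889·4180·T = 246.16 T; water: 1354.7(T − 78.22)
1600.9 T = 105968 − 20652 = 85316
T ≈ 53.29 °C (positive, so assuming full melt was valid).

T_f ≈ 53.3 °C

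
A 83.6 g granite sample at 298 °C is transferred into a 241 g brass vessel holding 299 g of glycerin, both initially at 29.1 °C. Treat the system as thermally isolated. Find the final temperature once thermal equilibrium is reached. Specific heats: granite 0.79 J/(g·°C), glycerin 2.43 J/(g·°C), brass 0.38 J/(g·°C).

T_f ≈ 49.2 °C

With ΣQ=0 the equilibrium temperature is the m·c-weighted mean:
T_f = (66.04·298 + 726.57·29.1 + 91.58·29.1) / (66.04 + 726.57 + 91.58)
    = 43489 / 884.19 ≈ 49.19 °C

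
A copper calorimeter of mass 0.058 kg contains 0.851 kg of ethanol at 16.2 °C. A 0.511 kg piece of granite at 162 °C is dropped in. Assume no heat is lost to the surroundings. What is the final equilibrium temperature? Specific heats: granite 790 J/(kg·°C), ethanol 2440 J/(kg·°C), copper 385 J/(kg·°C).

Taking heat into each body as positive, Σ m c ΔT = 0:
0.511*790*(T − 162) + 0.851*2440*(T − 16.2) + 0.058*385*(T − 16.2) = 0
403.69(T − 162) + 2076.4(T − 16.2) + 22.33(T − 16.2) = 0
2502.5 T = 99398
T = 99398/2502.5 ≈ 39.72 °C

T_f ≈ 39.7 °C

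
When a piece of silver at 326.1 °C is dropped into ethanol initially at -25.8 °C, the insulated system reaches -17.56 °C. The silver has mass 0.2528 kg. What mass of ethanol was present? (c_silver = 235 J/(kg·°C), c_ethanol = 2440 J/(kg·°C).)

m ≈ 1.02 kg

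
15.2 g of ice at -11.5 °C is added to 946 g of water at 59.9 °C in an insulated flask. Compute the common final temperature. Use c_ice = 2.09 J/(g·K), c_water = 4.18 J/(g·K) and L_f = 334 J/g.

Setting the total heat transfer to zero:
ice -11.5→0 °C: 15.2·2.09·11.5 = 365.33; latent heat to melt: 15.2·334 = 5076.8; meltwater 0→T: 15.2·4.18·T = 63.54 T; water: 3954.3(T − 59.9)
4017.8 T = 236861 − 5442.1 = 231419
T ≈ 57.60 °C. Since T > 0 °C, the all-ice-melts assumption holds.

T_f ≈ 57.6 °C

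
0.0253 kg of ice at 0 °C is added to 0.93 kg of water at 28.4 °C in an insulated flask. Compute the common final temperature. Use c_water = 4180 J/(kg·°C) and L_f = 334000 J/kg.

T_f ≈ 25.5 °C

Conservation of energy gives ΣQ = 0:
fusion: m_ice L_f = 0.0253·334000 = 8450.2
  warm the meltwater: 105.75 T
  water: 3887.4(T − 28.4)
3993.2 T = 110402 − 8450.2 = 101952
T ≈ 25.53 °C. Since T > 0 °C, the all-ice-melts assumption holds.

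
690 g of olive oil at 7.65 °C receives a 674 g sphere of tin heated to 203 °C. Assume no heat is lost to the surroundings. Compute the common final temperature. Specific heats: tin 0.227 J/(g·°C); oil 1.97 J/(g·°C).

Taking heat into each body as positive, Σ m c ΔT = 0:
674×0.227×(T − 203) + 690×1.97×(T − 7.65) = 0
153(T − 203) + 1359.3(T − 7.65) = 0
1512.3 T = 41457
T = 41457 / 1512.3 = 27.4 °C

T_f ≈ 27.4 °C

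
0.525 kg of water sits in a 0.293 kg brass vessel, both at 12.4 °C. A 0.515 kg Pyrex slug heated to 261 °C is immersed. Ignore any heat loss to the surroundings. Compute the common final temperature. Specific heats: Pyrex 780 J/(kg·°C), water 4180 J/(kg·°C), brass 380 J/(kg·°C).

Taking heat into each body as positive, Σ m c ΔT = 0:
0.515*780*(T − 261) + 0.525*4180*(T − 12.4) + 0.293*380*(T − 12.4) = 0
401.7(T − 261) + 2194.5(T − 12.4) + 111.34(T − 12.4) = 0
(401.7 + 2194.5 + 111.34) T = 401.7*261 + 2194.5*12.4 + 111.34*12.4
T = 133436 / 2707.5 = 49.3 °C

T_f ≈ 49.3 °C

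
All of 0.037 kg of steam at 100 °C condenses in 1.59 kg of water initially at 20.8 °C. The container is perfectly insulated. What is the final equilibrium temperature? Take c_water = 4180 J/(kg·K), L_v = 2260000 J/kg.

T_f ≈ 34.9 °C

Setting the total heat transfer to zero:
latent heat released on condensation: 0.037·2260000 = 83620; condensate cools 100→T: 0.037·4180·(T − 100) = 154.66(T − 100); water warms: 1.59·4180·(T − 20.8) = 6646.2(T − 20.8)
6800.9 T = 83620 + 15466 + 138241 = 237327
T ≈ 34.90 °C, under the boiling point, so the assumption holds.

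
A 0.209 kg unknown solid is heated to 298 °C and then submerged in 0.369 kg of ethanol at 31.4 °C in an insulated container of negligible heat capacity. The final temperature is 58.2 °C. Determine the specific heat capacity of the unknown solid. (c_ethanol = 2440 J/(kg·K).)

c ≈ 481 J/(kg·K)

m_s c (T_s − T_f) = m_ethanol c_ethanol (T_f − T_0):
0.209·c·(298 − 58.2) = 0.369·2440·(58.2 − 31.4)
50.12 c = 24130  ⇒  c ≈ 481.5 J/(kg·K)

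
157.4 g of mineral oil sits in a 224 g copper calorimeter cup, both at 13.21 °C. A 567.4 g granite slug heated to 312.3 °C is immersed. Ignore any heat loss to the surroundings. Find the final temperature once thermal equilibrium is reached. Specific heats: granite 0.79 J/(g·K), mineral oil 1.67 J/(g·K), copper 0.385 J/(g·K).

T_f ≈ 181.4 °C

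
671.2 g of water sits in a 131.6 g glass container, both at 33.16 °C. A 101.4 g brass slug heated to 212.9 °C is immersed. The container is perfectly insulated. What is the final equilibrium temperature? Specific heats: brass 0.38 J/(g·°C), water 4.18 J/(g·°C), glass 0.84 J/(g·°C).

T_f ≈ 35.5 °C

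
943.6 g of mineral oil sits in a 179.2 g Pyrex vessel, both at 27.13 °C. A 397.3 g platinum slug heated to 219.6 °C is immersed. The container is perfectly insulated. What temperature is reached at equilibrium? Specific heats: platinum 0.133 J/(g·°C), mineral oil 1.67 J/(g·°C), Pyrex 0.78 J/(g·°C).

T_f ≈ 32.9 °C

Setting the total heat transfer to zero:
397.3*0.133*(T − 219.6) + 943.6*1.67*(T − 27.13) + 179.2*0.78*(T − 27.13) = 0
52.84(T − 219.6) + 1575.8(T − 27.13) + 139.78(T − 27.13) = 0
(52.84 + 1575.8 + 139.78) T = 52.84*219.6 + 1575.8*27.13 + 139.78*27.13
T = 58148/1768.4 ≈ 32.88 °C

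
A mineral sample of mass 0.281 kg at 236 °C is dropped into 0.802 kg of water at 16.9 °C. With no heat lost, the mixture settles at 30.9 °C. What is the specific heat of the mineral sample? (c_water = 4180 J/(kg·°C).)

c ≈ 814 J/(kg·°C)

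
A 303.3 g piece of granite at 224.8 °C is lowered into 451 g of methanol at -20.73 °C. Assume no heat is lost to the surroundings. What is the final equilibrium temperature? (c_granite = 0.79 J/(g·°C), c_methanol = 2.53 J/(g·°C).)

Taking heat into each body as positive, Σ m c ΔT = 0:
303.3×0.79×(T − 224.8) + 451×2.53×(T − (-20.73)) = 0
239.61(T − 224.8) + 1141(T − (-20.73)) = 0
1380.6 T = 30210
T = 30210/1380.6 ≈ 21.88 °C

T_f ≈ 21.9 °C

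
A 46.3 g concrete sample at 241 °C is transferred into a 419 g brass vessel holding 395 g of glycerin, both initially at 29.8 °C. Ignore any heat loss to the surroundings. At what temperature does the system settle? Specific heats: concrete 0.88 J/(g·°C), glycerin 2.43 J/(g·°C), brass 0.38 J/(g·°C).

T_f ≈ 37.2 °C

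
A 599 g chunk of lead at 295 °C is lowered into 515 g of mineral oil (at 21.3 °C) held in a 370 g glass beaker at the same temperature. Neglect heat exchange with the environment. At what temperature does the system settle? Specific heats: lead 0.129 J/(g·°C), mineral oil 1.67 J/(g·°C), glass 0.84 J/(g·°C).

T_f ≈ 38.2 °C

Let T be the final temperature. ΣQ_i = 0:
599·0.129·(T − 295) + 515·1.67·(T − 21.3) + 370·0.84·(T − 21.3) = 0
(77.27 + 860.05 + 310.8) T = 77.27·295 + 860.05·21.3 + 310.8·21.3
T = 47734/1248.1 ≈ 38.24 °C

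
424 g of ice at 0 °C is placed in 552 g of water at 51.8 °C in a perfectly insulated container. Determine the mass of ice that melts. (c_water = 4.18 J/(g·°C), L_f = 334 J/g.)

m_melted ≈ 358 g

Water can give up m c ΔT = 552·4.18·51.8 = 119521 J before reaching 0 °C.
Melting all 424 g of ice would need 424·334 = 141616 J.
119521 J < 141616 J, so only part of the ice melts and the system sits at 0 °C.
m_melt = 119521 / L_f = 357.8 g.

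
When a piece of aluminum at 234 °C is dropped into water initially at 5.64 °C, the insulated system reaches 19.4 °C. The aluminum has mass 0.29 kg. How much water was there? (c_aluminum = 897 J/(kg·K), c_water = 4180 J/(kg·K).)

m ≈ 0.971 kg

|Q_aluminum| = |Q_water|:
0.29·897·(234 − 19.4) = m·4180·(19.4 − 5.64)
57517 m = 55824  ⇒  m ≈ 0.9706 kg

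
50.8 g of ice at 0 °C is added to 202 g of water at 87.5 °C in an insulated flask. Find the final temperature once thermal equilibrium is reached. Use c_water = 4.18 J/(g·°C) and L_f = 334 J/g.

T_f ≈ 53.9 °C

Let T be the final temperature. ΣQ_i = 0:
melt ice: 50.8×334 = 16967; meltwater 0→T: 50.8×4.18×T = 212.34 T; water cools: 202×4.18×(T − 87.5) = 844.36(T − 87.5)
1056.7 T = 73881 − 16967 = 56914
T ≈ 53.86 °C (positive, so assuming full melt was valid).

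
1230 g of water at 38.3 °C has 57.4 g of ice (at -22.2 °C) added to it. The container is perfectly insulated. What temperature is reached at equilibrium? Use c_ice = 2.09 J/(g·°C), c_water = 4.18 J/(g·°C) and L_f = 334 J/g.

T_f ≈ 32.5 °C

Let T be the final temperature. ΣQ_i = 0:
ice -22.2→0 °C: 57.4·2.09·22.2 = 2663.2; latent heat to melt: 57.4·334 = 19172; meltwater 0→T: 57.4·4.18·T = 239.93 T; water cools: 1230·4.18·(T − 38.3) = 5141.4(T − 38.3)
5381.3 T = 196916 − 21835 = 175081
T ≈ 32.53 °C (positive, so assuming full melt was valid).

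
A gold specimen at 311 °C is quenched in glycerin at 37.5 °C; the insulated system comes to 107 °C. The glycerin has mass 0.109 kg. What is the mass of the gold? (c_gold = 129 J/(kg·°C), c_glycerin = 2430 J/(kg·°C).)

Heat lost by the gold = heat gained by the glycerin:
m×129×(311 − 107) = 0.109×2430×(107 − 37.5)
26316 m = 18408  ⇒  m ≈ 0.6995 kg

m ≈ 0.7 kg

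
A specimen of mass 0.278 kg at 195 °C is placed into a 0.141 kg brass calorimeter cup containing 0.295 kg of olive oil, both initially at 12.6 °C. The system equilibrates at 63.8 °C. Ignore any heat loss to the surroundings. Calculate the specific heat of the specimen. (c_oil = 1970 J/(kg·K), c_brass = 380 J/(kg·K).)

c ≈ 891 J/(kg·K)

Setting the total heat transfer to zero:
0.278·c·(63.8 − 195) + 0.295·1970·(63.8 − 12.6) + 0.141·380·(63.8 − 12.6) = 0
-36.47 c = -32498
c = -32498/-36.47 ≈ 891 J/(kg·K)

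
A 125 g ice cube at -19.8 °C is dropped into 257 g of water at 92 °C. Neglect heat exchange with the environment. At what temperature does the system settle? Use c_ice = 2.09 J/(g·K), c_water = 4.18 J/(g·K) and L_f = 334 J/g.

Energy balance with sensible and latent terms:
warm ice to 0 °C: 125×2.09×(0 − (-19.8)) = 5172.8; latent heat to melt: 125×334 = 41750; warm the meltwater: 522.5 T; water: 1074.3(T − 92)
1596.8 T = 98832 − 46923 = 51909
T ≈ 32.51 °C. Since T > 0 °C, the all-ice-melts assumption holds.

T_f ≈ 32.5 °C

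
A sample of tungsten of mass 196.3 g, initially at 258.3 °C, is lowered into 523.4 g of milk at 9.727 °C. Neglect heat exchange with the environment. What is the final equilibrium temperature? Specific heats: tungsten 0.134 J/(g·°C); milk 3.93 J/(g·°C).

T_f ≈ 12.9 °C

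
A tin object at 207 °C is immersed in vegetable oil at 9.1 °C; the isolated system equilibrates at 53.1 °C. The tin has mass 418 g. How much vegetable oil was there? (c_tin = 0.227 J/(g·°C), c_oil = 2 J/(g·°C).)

Heat gained plus heat lost sum to zero:
418·0.227·(53.1 − 207) + m·2·(53.1 − 9.1) = 0
88 m = 14603
m = 14603/88 ≈ 165.9 g

m ≈ 166 g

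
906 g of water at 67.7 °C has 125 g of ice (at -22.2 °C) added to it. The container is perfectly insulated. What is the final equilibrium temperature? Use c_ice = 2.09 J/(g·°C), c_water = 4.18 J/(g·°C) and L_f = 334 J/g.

T_f ≈ 48.5 °C

Let T be the final temperature. ΣQ_i = 0:
ice -22.2→0 °C: 125·2.09·22.2 = 5799.8
  fusion: m_ice L_f = 125·334 = 41750
  meltwater 0→T: 125·4.18·T = 522.5 T
  water: 3787.1(T − 67.7)
4309.6 T = 256385 − 47550 = 208836
T ≈ 48.46 °C (positive, so assuming full melt was valid).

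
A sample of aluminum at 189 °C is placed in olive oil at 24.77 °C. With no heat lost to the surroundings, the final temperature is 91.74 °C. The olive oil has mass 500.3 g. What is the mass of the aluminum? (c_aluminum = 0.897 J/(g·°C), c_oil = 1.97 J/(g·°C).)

m ≈ 757 g

Heat lost by the aluminum = heat gained by the oil:
m·0.897·(189 − 91.74) = 500.3·1.97·(91.74 − 24.77)
87.24 m = 66005  ⇒  m ≈ 756.6 g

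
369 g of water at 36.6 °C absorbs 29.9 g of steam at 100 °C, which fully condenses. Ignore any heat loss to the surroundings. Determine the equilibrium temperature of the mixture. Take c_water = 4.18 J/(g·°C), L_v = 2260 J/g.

Energy conservation, ΣQ = 0:
condense steam: −29.9·2260 = −67574
  condensate cools 100→T: 29.9·4.18·(T − 100) = 124.98(T − 100)
  original water: 1542.4(T − 36.6)
1667.4 T = 67574 + 12498 + 56453 = 136525
T ≈ 81.88 °C, under the boiling point, so the assumption holds.

T_f ≈ 81.9 °C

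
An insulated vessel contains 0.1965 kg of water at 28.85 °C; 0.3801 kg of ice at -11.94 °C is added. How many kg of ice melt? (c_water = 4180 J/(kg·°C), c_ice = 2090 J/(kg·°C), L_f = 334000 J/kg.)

Cooling the water to 0 °C releases 0.1965×4180×28.85 = 23697 J.
Of that, 0.3801×2090×11.94 = 9485.2 J goes to bring the ice to 0 °C, leaving 14211 J.
Fully melting the ice requires m_ice L_f = 0.3801×334000 = 126953 J.
Since 14211 < 126953 J, not all the ice melts; equilibrium is at 0 °C.
Mass melted = 14211/334000 ≈ 0.04255 kg.

m_melted ≈ 0.0425 kg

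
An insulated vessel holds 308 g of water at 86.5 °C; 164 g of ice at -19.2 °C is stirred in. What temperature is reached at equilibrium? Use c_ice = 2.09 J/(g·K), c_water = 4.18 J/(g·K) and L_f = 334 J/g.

T_f ≈ 25.3 °C

Taking heat into each body as positive, Σ m c ΔT = 0:
warm ice to 0 °C: 164×2.09×(0 − (-19.2)) = 6581
  fusion: m_ice L_f = 164×334 = 54776
  meltwater 0→T: 164×4.18×T = 685.52 T
  water cools: 308×4.18×(T − 86.5) = 1287.4(T − 86.5)
1973 T = 111364 − 61357 = 50007
T ≈ 25.35 °C. Since T > 0 °C, the all-ice-melts assumption holds.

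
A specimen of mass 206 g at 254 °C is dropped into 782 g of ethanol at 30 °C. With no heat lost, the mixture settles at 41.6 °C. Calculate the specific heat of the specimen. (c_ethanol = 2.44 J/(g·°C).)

m_s c (T_s − T_f) = m_ethanol c_ethanol (T_f − T_0):
206×c×(254 − 41.6) = 782×2.44×(41.6 − 30)
43754 c = 22134  ⇒  c ≈ 0.5059 J/(g·°C)

c ≈ 0.506 J/(g·°C)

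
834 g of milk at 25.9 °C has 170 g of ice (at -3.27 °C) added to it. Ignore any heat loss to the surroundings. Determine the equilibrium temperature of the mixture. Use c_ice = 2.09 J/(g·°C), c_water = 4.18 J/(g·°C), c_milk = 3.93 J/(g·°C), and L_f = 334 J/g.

T_f ≈ 6.8 °C

Taking heat into each body as positive, Σ m c ΔT = 0:
ice -3.27→0 °C: 170·2.09·3.27 = 1161.8
  melt ice: 170·334 = 56780
  meltwater 0→T: 170·4.18·T = 710.6 T
  milk: 3277.6(T − 25.9)
3988.2 T = 84890 − 57942 = 26949
T ≈ 6.76 °C (positive, so assuming full melt was valid).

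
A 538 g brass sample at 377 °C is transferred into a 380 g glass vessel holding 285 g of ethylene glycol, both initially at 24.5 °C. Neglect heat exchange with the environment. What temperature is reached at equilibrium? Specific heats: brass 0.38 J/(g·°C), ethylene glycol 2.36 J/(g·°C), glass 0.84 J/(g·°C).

T_f ≈ 84.7 °C

Setting the total heat transfer to zero:
538×0.38×(T − 377) + 285×2.36×(T − 24.5) + 380×0.84×(T − 24.5) = 0
204.44(T − 377) + 672.6(T − 24.5) + 319.2(T − 24.5) = 0
1196.2 T = 101373
T ≈ 84.74 °C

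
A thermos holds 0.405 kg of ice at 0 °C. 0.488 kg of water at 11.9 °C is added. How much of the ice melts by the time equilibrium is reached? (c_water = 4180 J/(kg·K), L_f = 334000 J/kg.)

m_melted ≈ 0.0727 kg

Heat available from the water dropping to 0 °C: 0.488·4180·11.9 = 24274 J.
To melt every bit of ice: 0.405·334000 = 135270 J.
That's not enough to melt it all — equilibrium is at 0 °C with ice remaining.
m_melted·334000 = 24274  ⇒  m_melted ≈ 0.07268 kg.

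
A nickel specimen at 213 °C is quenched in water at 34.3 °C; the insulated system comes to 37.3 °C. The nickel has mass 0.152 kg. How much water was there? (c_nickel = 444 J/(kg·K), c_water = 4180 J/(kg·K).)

m ≈ 0.946 kg

Heat lost by the nickel = heat gained by the water:
0.152·444·(213 − 37.3) = m·4180·(37.3 − 34.3)
12540 m = 11858  ⇒  m ≈ 0.9456 kg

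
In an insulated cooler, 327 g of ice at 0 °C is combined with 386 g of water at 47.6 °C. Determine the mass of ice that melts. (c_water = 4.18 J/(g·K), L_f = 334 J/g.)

m_melted ≈ 230 g

Water can give up m c ΔT = 386·4.18·47.6 = 76802 J before reaching 0 °C.
Melting all 327 g of ice would need 327·334 = 109218 J.
That's not enough to melt it all — equilibrium is at 0 °C with ice remaining.
Mass melted = 76802/334 ≈ 229.9 g.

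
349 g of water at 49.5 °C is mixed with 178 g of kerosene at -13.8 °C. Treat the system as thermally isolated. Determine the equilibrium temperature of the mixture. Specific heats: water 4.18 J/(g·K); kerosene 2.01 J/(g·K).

T_f ≈ 37.0 °C

Set heat shed by the hot body equal to heat absorbed by the cold body:
349*4.18*(49.5 − T) = 178*2.01*(T − (-13.8))
1458.8(49.5 − T) = 357.78(T − (-13.8))
1816.6 T = 67274  ⇒  T ≈ 37.03 °C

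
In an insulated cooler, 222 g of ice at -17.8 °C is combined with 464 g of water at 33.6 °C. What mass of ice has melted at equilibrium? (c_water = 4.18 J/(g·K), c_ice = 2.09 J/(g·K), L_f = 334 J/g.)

Cooling the water to 0 °C releases 464·4.18·33.6 = 65168 J.
Warming the ice to 0 °C takes 222·2.09·17.8 = 8258.8 J, leaving 56909 J for melting.
Melting all 222 g of ice would need 222·334 = 74148 J.
Since 56909 < 74148 J, not all the ice melts; equilibrium is at 0 °C.
m_melt = 56909 / L_f = 170.4 g.

m_melted ≈ 170 g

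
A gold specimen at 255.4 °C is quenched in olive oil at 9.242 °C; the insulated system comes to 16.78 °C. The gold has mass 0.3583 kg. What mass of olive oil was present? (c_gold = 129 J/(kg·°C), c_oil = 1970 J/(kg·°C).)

Setting the total heat transfer to zero:
0.3583×129×(16.78 − 255.4) + m×1970×(16.78 − 9.242) = 0
14850 m = 11029
m = 11029/14850 ≈ 0.7427 kg

m ≈ 0.743 kg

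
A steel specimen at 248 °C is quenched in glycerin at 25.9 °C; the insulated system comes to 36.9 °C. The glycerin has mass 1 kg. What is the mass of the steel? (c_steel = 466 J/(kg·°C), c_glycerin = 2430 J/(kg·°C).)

m ≈ 0.272 kg

Let T be the final temperature. ΣQ_i = 0:
m×466×(36.9 − 248) + 1×2430×(36.9 − 25.9) = 0
-98373 m = -26730
m = -26730/-98373 ≈ 0.2717 kg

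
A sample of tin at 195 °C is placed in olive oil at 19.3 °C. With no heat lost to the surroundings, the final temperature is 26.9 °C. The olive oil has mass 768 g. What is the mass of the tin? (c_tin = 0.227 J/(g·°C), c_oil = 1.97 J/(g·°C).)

m ≈ 301 g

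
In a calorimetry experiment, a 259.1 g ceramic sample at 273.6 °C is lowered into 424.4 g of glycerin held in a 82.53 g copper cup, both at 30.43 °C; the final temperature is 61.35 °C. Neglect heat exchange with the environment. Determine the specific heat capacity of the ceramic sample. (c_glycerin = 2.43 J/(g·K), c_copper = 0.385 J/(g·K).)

Taking heat into each body as positive, Σ m c ΔT = 0:
259.1·c·(61.35 − 273.6) + 424.4·2.43·(61.35 − 30.43) + 82.53·0.385·(61.35 − 30.43) = 0
-54994 c = -32870
c = -32870/-54994 ≈ 0.5977 J/(g·K)

c ≈ 0.598 J/(g·K)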